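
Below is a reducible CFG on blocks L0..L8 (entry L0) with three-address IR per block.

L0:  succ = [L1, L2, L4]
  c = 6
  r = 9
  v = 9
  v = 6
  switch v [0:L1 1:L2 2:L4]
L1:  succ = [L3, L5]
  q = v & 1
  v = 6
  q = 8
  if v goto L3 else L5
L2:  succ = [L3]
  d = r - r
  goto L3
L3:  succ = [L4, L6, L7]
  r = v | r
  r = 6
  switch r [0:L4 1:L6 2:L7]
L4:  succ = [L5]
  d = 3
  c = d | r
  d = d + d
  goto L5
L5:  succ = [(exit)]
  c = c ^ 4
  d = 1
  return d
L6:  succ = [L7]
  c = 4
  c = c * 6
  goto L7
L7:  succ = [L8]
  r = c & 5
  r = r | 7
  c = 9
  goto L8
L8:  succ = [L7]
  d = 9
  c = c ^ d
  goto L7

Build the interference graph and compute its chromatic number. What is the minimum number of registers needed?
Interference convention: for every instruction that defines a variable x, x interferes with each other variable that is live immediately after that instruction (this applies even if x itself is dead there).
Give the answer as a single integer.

Answer: 4

Derivation:
Per-block:
  L0: {c,r,v} / ∅
  L1: {q,v} / {v}
  L2: {d} / {r}
  L3: {r} / {r,v}
  L4: {c,d} / {r}
  L5: {c,d} / {c}
  L6: {c} / ∅
  L7: {c,r} / {c}
  L8: {c,d} / {c}

Liveness:
  live L0: ∅→{c,r,v}
  live L1: {c,r,v}→{c,r,v}
  live L2: {c,r,v}→{c,r,v}
  live L3: {c,r,v}→{c,r}
  live L4: {r}→{c}
  live L5: {c}→∅
  live L6: ∅→{c}
  live L7: {c}→{c}
  live L8: {c}→{c}

Interfere edges:
  c: {d,q,r,v}
  d: {c,r,v}
  q: {c,r,v}
  r: {c,d,q,v}
  v: {c,d,q,r}

Registers:
  {c,d,r,v} pairwise interfere (4-clique) ⇒ χ ≥ 4
  assign c→R0 d→R3 q→R3 r→R1 v→R2 — no edge inside a register ⇒ χ ≤ 4
  χ = 4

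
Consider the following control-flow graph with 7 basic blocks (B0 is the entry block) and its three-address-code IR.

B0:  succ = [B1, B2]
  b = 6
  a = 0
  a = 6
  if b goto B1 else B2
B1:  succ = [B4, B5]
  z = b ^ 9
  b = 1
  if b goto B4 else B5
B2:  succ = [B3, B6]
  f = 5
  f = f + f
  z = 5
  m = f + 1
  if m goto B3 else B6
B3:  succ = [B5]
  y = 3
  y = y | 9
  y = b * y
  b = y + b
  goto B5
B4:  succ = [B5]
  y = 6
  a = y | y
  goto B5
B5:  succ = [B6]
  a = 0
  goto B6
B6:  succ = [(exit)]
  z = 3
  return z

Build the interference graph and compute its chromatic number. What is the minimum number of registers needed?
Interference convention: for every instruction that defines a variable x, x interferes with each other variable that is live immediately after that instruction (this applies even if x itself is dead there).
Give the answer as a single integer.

def/use:
  B0: def={a,b} ue=∅
  B1: def={b,z} ue={b}
  B2: def={f,m,z} ue=∅
  B3: def={b,y} ue={b}
  B4: def={a,y} ue=∅
  B5: def={a} ue=∅
  B6: def={z} ue=∅

Live sets:
  B0: in=∅ out={b}
  B1: in={b} out=∅
  B2: in={b} out={b}
  B3: in={b} out=∅
  B4: in=∅ out=∅
  B5: in=∅ out=∅
  B6: in=∅ out=∅

Conflict graph:
  a — {b}
  b — {a,f,m,y,z}
  f — {b,z}
  m — {b}
  y — {b}
  z — {b,f}

Colouring:
  lower bound: {b,f,z} mutually conflict ⇒ χ ≥ 3
  assign a→c1 b→c0 f→c1 m→c1 y→c1 z→c2 — no edge inside a register ⇒ χ ≤ 3
  χ = 3

Answer: 3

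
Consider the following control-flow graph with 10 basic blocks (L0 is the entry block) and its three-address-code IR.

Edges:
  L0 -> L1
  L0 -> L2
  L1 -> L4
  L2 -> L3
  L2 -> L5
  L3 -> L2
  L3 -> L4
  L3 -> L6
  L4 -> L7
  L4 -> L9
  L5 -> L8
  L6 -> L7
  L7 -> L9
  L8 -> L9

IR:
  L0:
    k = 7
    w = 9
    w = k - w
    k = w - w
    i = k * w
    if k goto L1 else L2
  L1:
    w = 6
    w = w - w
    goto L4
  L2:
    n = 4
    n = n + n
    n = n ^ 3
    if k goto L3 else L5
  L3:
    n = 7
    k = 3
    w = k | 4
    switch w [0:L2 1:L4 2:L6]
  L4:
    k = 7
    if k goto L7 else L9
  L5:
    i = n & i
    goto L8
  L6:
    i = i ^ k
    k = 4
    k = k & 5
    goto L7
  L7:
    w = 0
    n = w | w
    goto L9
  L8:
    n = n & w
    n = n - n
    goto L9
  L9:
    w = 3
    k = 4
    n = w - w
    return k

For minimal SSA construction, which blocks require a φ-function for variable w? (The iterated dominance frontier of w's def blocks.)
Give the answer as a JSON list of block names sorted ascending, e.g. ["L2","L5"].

idom tree: L1←L0 L2←L0 L3←L2 L4←L0 L5←L2 L6←L3 L7←L0 L8←L5 L9←L0
Dom at joins:
  L2: preds {L0,L3}: {L0} ∩ {L0,L2,L3} = {L0}; idom=L0
  L4: preds {L1,L3}: {L0,L1} ∩ {L0,L2,L3} = {L0}; idom=L0
  L7: preds {L4,L6}: {L0,L4} ∩ {L0,L2,L3,L6} = {L0}; idom=L0
  L9: preds {L4,L7,L8}: {L0,L4} ∩ {L0,L7} ∩ {L0,L2,L5,L8} = {L0}; idom=L0

Frontier:
  L2←L0: walk · to L0
  L2←L3: walk L3→L2 to L0
  L4←L1: walk L1 to L0
  L4←L3: walk L3→L2 to L0
  L7←L4: walk L4 to L0
  L7←L6: walk L6→L3→L2 to L0
  L9←L4: walk L4 to L0
  L9←L7: walk L7 to L0
  L9←L8: walk L8→L5→L2 to L0
  DF(L0)=∅
  DF(L1)={L4}
  DF(L2)={L2,L4,L7,L9}
  DF(L3)={L2,L4,L7}
  DF(L4)={L7,L9}
  DF(L5)={L9}
  DF(L6)={L7}
  DF(L7)={L9}
  DF(L8)={L9}
  DF(L9)=∅

φ for w: defs {L0,L1,L3,L7,L9}
  DF⁺ = {L2,L4,L7,L9}

Answer: ["L2", "L4", "L7", "L9"]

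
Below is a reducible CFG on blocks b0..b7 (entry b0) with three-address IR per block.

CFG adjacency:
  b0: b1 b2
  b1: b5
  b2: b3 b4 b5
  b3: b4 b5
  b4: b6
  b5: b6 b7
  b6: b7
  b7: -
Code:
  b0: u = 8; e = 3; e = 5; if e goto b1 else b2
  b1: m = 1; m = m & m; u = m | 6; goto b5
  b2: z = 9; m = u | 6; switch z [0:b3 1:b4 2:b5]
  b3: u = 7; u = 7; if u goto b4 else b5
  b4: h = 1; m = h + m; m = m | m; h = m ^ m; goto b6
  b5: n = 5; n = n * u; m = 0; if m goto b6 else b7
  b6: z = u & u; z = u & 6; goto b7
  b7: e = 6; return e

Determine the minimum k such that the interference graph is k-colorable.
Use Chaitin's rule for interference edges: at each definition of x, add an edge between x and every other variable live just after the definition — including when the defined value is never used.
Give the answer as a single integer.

def/use:
  b0: def={e,u} ue=∅
  b1: def={m,u} ue=∅
  b2: def={m,z} ue={u}
  b3: def={u} ue=∅
  b4: def={h,m} ue={m}
  b5: def={m,n} ue={u}
  b6: def={z} ue={u}
  b7: def={e} ue=∅

Backward fixpoint:
  b0 li=∅ lo={u}
  b1 li=∅ lo={u}
  b2 li={u} lo={m,u}
  b3 li={m} lo={m,u}
  b4 li={m,u} lo={u}
  b5 li={u} lo={u}
  b6 li={u} lo=∅
  b7 li=∅ lo=∅

Interference:
  e — {u}
  h — {m,u}
  m — {h,u,z}
  n — {u}
  u — {e,h,m,n,z}
  z — {m,u}

Chromatic number:
  lower bound: {h,m,u} mutually conflict ⇒ χ ≥ 3
  3-colouring: c0={u}  c1={e,m,n}  c2={h,z}
  χ = 3

Answer: 3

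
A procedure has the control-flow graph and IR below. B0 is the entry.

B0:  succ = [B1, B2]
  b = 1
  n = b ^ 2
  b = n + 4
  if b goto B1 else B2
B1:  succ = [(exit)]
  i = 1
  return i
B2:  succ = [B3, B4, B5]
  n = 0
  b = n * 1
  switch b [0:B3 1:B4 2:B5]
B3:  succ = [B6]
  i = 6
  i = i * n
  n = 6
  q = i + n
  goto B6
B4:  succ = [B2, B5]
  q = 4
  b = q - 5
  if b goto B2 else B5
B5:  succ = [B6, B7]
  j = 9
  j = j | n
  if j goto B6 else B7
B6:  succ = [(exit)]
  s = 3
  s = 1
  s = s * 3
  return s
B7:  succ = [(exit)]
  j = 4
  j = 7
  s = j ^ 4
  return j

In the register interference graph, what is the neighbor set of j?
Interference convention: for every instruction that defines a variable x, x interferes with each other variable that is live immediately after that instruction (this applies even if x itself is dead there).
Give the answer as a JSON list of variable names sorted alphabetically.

Answer: ["n", "s"]

Analysis:
def/use:
  B0: def={b,n} ue=∅
  B1: def={i} ue=∅
  B2: def={b,n} ue=∅
  B3: def={i,n,q} ue={n}
  B4: def={b,q} ue=∅
  B5: def={j} ue={n}
  B6: def={s} ue=∅
  B7: def={j,s} ue=∅

Liveness:
  live B0: ∅→∅
  live B1: ∅→∅
  live B2: ∅→{n}
  live B3: {n}→∅
  live B4: {n}→{n}
  live B5: {n}→∅
  live B6: ∅→∅
  live B7: ∅→∅

Conflict graph:
  b — {n}
  i — {n}
  j — {n,s}
  n — {b,i,j,q}
  q — {n}
  s — {j}

N(j) = ["n", "s"]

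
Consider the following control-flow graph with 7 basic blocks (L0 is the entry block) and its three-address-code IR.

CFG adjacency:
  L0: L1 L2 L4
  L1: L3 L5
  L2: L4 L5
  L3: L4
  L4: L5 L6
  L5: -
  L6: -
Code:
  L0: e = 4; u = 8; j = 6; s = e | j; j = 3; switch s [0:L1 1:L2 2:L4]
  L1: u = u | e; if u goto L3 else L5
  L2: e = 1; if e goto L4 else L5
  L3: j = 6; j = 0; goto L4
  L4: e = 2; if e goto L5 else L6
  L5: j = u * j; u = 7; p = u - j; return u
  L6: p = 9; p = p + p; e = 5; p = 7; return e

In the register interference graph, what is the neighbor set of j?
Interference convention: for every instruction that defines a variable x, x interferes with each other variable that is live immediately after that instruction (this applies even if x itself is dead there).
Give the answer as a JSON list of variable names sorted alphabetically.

def/use:
  L0 def {e,j,s,u} use ∅
  L1 def {u} use {e,u}
  L2 def {e} use ∅
  L3 def {j} use ∅
  L4 def {e} use ∅
  L5 def {j,p,u} use {j,u}
  L6 def {e,p} use ∅

Live sets:
  L0 li=∅ lo={e,j,u}
  L1 li={e,j,u} lo={j,u}
  L2 li={j,u} lo={j,u}
  L3 li={u} lo={j,u}
  L4 li={j,u} lo={j,u}
  L5 li={j,u} lo=∅
  L6 li=∅ lo=∅

Interfere edges:
  e — {j,p,s,u}
  j — {e,s,u}
  p — {e,u}
  s — {e,j,u}
  u — {e,j,p,s}

N(j) = ["e", "s", "u"]

Answer: ["e", "s", "u"]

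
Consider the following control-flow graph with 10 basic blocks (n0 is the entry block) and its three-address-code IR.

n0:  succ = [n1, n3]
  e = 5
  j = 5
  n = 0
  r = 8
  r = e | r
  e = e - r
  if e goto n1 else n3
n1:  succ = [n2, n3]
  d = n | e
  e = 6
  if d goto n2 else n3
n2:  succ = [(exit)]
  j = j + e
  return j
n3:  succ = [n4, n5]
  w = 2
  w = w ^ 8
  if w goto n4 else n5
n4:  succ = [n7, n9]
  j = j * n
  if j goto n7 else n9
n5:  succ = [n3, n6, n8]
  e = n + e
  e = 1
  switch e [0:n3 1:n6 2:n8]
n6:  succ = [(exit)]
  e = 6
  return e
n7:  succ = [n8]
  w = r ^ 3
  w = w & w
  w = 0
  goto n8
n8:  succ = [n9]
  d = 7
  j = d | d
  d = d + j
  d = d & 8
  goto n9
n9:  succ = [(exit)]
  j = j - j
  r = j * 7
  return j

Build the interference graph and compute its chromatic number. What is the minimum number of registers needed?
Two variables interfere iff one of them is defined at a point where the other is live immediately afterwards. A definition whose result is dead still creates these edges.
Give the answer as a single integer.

Per-block:
  n0: {e,j,n,r} / ∅
  n1: {d,e} / {e,n}
  n2: {j} / {e,j}
  n3: {w} / ∅
  n4: {j} / {j,n}
  n5: {e} / {e,n}
  n6: {e} / ∅
  n7: {w} / {r}
  n8: {d,j} / ∅
  n9: {j,r} / {j}

Backward fixpoint:
  n0: in=∅ out={e,j,n,r}
  n1: in={e,j,n,r} out={e,j,n,r}
  n2: in={e,j} out=∅
  n3: in={e,j,n,r} out={e,j,n,r}
  n4: in={j,n,r} out={j,r}
  n5: in={e,j,n,r} out={e,j,n,r}
  n6: in=∅ out=∅
  n7: in={r} out=∅
  n8: in=∅ out={j}
  n9: in={j} out=∅

Conflict graph:
  d — {e,j,n,r}
  e — {d,j,n,r,w}
  j — {d,e,n,r,w}
  n — {d,e,j,r,w}
  r — {d,e,j,n,w}
  w — {e,j,n,r}

Registers:
  {d,e,j,n,r} pairwise interfere (5-clique) ⇒ χ ≥ 5
  5-colouring: c0={e}  c1={j}  c2={n}  c3={r}  c4={d,w}
  χ = 5

Answer: 5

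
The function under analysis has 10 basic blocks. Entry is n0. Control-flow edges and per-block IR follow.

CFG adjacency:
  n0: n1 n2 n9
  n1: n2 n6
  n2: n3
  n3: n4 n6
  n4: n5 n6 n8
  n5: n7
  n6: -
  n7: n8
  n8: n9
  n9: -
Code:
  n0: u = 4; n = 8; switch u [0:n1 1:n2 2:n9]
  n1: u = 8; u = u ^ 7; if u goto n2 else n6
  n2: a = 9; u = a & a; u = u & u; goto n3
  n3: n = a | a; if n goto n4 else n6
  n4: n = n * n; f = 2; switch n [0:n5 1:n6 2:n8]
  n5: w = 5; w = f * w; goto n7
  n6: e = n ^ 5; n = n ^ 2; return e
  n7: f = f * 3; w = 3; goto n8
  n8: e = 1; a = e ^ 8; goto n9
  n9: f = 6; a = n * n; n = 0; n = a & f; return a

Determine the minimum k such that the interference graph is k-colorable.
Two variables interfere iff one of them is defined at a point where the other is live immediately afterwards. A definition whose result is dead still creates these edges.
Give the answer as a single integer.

Block summaries:
  n0 def {n,u} use ∅
  n1 def {u} use ∅
  n2 def {a,u} use ∅
  n3 def {n} use {a}
  n4 def {f,n} use {n}
  n5 def {w} use {f}
  n6 def {e,n} use {n}
  n7 def {f,w} use {f}
  n8 def {a,e} use ∅
  n9 def {a,f,n} use {n}

Liveness:
  n0 li=∅ lo={n}
  n1 li={n} lo={n}
  n2 li=∅ lo={a}
  n3 li={a} lo={n}
  n4 li={n} lo={f,n}
  n5 li={f,n} lo={f,n}
  n6 li={n} lo=∅
  n7 li={f,n} lo={n}
  n8 li={n} lo={n}
  n9 li={n} lo=∅

Interference:
  a: {f,n,u}
  e: {n}
  f: {a,n,w}
  n: {a,e,f,u,w}
  u: {a,n}
  w: {f,n}

Colouring:
  {a,f,n} pairwise interfere (3-clique) ⇒ χ ≥ 3
  3-colouring: r0={n}  r1={a,e,w}  r2={f,u}
  χ = 3

Answer: 3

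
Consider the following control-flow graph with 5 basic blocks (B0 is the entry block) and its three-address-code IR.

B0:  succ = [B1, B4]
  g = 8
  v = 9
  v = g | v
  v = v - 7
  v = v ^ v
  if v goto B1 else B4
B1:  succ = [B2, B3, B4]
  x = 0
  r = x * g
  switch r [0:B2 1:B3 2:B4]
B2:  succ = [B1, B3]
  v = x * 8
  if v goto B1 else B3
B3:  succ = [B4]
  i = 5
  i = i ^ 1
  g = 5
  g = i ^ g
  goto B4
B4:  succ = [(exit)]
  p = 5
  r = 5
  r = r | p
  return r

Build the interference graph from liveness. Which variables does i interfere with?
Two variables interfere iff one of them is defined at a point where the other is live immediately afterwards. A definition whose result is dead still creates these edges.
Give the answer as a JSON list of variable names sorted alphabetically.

Answer: ["g"]

Analysis:
Block summaries:
  B0 def {g,v} use ∅
  B1 def {r,x} use {g}
  B2 def {v} use {x}
  B3 def {g,i} use ∅
  B4 def {p,r} use ∅

Liveness:
  live B0: ∅→{g}
  live B1: {g}→{g,x}
  live B2: {g,x}→{g}
  live B3: ∅→∅
  live B4: ∅→∅

Interference:
  g — {i,r,v,x}
  i — {g}
  p — {r}
  r — {g,p,x}
  v — {g}
  x — {g,r}

N(i) = ["g"]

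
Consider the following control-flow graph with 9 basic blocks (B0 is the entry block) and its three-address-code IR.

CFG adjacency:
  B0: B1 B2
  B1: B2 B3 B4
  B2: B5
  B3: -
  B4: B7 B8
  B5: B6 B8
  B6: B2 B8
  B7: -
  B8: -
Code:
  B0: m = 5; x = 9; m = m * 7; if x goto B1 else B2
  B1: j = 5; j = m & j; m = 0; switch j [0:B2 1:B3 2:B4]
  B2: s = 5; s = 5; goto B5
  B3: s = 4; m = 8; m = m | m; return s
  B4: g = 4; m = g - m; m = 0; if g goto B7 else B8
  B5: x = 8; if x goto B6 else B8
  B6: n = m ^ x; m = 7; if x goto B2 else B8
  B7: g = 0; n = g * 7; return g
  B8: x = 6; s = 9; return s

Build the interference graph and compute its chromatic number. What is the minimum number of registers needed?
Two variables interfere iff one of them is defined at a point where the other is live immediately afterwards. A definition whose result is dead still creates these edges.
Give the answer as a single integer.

def/use:
  B0: {m,x} / ∅
  B1: {j,m} / {m}
  B2: {s} / ∅
  B3: {m,s} / ∅
  B4: {g,m} / {m}
  B5: {x} / ∅
  B6: {m,n} / {m,x}
  B7: {g,n} / ∅
  B8: {s,x} / ∅

Live sets:
  B0: in=∅ out={m}
  B1: in={m} out={m}
  B2: in={m} out={m}
  B3: in=∅ out=∅
  B4: in={m} out=∅
  B5: in={m} out={m,x}
  B6: in={m,x} out={m}
  B7: in=∅ out=∅
  B8: in=∅ out=∅

Interfere edges:
  g↔{m,n}
  j↔{m}
  m↔{g,j,s,x}
  n↔{g,x}
  s↔{m}
  x↔{m,n}

Registers:
  {g,m} pairwise interfere (2-clique) ⇒ χ ≥ 2
  2-colouring: R0={m,n}  R1={g,j,s,x}
  χ = 2

Answer: 2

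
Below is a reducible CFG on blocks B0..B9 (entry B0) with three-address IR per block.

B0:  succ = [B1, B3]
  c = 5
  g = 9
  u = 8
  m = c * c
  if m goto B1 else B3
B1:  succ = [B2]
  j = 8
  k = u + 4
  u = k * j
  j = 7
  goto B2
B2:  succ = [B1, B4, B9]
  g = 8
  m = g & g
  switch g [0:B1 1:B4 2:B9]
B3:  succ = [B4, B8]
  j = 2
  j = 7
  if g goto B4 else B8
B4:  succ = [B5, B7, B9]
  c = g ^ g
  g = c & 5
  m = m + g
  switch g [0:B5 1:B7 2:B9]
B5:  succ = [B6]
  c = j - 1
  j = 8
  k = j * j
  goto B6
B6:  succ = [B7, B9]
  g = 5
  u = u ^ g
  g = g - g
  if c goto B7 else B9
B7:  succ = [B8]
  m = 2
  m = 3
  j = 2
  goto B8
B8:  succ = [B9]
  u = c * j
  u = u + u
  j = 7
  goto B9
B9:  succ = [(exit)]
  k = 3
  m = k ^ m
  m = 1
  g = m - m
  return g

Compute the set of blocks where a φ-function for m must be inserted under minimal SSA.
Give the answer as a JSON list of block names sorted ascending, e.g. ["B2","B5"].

idom tree: B1←B0 B2←B1 B3←B0 B4←B0 B5←B4 B6←B5 B7←B4 B8←B0 B9←B0
Join-block Dom:
  B1: preds {B0,B2}: {B0} ∩ {B0,B1,B2} = {B0}; idom=B0
  B4: preds {B2,B3}: {B0,B1,B2} ∩ {B0,B3} = {B0}; idom=B0
  B7: preds {B4,B6}: {B0,B4} ∩ {B0,B4,B5,B6} = {B0,B4}; idom=B4
  B8: preds {B3,B7}: {B0,B3} ∩ {B0,B4,B7} = {B0}; idom=B0
  B9: preds {B2,B4,B6,B8}: {B0,B1,B2} ∩ {B0,B4} ∩ {B0,B4,B5,B6} ∩ {B0,B8} = {B0}; idom=B0

DF walk-up:
  B1←B0: walk · to B0
  B1←B2: walk B2→B1 to B0
  B4←B2: walk B2→B1 to B0
  B4←B3: walk B3 to B0
  B7←B4: walk · to B4
  B7←B6: walk B6→B5 to B4
  B8←B3: walk B3 to B0
  B8←B7: walk B7→B4 to B0
  B9←B2: walk B2→B1 to B0
  B9←B4: walk B4 to B0
  B9←B6: walk B6→B5→B4 to B0
  B9←B8: walk B8 to B0
  B0 → ∅
  B1 → {B1,B4,B9}
  B2 → {B1,B4,B9}
  B3 → {B4,B8}
  B4 → {B8,B9}
  B5 → {B7,B9}
  B6 → {B7,B9}
  B7 → {B8}
  B8 → {B9}
  B9 → ∅

φ for m: defs {B0,B2,B4,B7,B9}
  DF⁺ = {B1,B4,B8,B9}

Answer: ["B1", "B4", "B8", "B9"]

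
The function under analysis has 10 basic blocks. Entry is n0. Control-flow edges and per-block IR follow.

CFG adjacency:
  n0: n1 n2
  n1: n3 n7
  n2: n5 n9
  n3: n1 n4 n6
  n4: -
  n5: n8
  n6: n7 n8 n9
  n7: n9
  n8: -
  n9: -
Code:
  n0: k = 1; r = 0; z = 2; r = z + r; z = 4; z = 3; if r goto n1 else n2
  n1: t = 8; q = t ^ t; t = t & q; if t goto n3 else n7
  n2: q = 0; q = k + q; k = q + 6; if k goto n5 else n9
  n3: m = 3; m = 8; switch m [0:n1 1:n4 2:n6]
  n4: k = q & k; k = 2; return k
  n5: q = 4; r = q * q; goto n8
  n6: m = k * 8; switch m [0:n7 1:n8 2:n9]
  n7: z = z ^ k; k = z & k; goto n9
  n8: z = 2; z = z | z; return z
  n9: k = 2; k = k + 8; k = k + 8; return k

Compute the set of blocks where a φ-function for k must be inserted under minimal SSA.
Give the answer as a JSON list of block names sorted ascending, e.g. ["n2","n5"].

Answer: ["n8", "n9"]

Working:
idom tree: n1←n0 n2←n0 n3←n1 n4←n3 n5←n2 n6←n3 n7←n1 n8←n0 n9←n0
Dom∩ at merges:
  n1: preds {n0,n3}: {n0} ∩ {n0,n1,n3} = {n0}; idom=n0
  n7: preds {n1,n6}: {n0,n1} ∩ {n0,n1,n3,n6} = {n0,n1}; idom=n1
  n8: preds {n5,n6}: {n0,n2,n5} ∩ {n0,n1,n3,n6} = {n0}; idom=n0
  n9: preds {n2,n6,n7}: {n0,n2} ∩ {n0,n1,n3,n6} ∩ {n0,n1,n7} = {n0}; idom=n0

DF derivation:
  n1←n0: walk · to n0
  n1←n3: walk n3→n1 to n0
  n7←n1: walk · to n1
  n7←n6: walk n6→n3 to n1
  n8←n5: walk n5→n2 to n0
  n8←n6: walk n6→n3→n1 to n0
  n9←n2: walk n2 to n0
  n9←n6: walk n6→n3→n1 to n0
  n9←n7: walk n7→n1 to n0
  n0 → ∅
  n1 → {n1,n8,n9}
  n2 → {n8,n9}
  n3 → {n1,n7,n8,n9}
  n4 → ∅
  n5 → {n8}
  n6 → {n7,n8,n9}
  n7 → {n9}
  n8 → ∅
  n9 → ∅

φ for k: defs {n0,n2,n4,n7,n9}
  DF⁺ = {n8,n9}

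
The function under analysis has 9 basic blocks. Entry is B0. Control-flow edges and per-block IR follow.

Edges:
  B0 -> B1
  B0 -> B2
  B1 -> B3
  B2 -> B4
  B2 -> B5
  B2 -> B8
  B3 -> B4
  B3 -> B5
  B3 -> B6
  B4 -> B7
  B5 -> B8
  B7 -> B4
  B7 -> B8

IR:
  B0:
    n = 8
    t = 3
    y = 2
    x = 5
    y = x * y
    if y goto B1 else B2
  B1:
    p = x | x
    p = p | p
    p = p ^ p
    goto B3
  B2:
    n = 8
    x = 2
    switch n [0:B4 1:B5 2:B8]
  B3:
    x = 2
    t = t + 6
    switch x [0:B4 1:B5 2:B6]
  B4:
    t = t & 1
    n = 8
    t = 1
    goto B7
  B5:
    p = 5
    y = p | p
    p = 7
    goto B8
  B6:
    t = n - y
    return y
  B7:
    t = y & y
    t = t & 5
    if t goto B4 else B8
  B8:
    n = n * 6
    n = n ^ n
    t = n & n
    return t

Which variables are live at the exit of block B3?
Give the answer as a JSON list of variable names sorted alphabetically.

Per-block:
  B0 def {n,t,x,y} use ∅
  B1 def {p} use {x}
  B2 def {n,x} use ∅
  B3 def {t,x} use {t}
  B4 def {n,t} use {t}
  B5 def {p,y} use ∅
  B6 def {t} use {n,y}
  B7 def {t} use {y}
  B8 def {n,t} use {n}

Liveness:
  B0 li=∅ lo={n,t,x,y}
  B1 li={n,t,x,y} lo={n,t,y}
  B2 li={t,y} lo={n,t,y}
  B3 li={n,t,y} lo={n,t,y}
  B4 li={t,y} lo={n,y}
  B5 li={n} lo={n}
  B6 li={n,y} lo=∅
  B7 li={n,y} lo={n,t,y}
  B8 li={n} lo=∅

live-out(B3) = ["n", "t", "y"]

Answer: ["n", "t", "y"]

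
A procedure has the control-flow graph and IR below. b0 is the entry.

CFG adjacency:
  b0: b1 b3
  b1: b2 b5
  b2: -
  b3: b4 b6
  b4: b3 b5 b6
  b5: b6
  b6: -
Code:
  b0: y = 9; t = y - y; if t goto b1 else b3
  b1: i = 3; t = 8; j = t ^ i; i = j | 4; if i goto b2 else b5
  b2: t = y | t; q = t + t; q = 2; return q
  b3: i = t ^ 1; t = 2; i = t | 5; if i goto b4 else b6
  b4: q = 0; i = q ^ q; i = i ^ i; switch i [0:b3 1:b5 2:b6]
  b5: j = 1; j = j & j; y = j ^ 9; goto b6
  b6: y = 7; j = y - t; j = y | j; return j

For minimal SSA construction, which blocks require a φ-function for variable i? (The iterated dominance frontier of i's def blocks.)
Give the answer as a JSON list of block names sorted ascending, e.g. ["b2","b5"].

idom tree: b1←b0 b2←b1 b3←b0 b4←b3 b5←b0 b6←b0
Join-block Dom:
  b3: preds {b0,b4}: {b0} ∩ {b0,b3,b4} = {b0}; idom=b0
  b5: preds {b1,b4}: {b0,b1} ∩ {b0,b3,b4} = {b0}; idom=b0
  b6: preds {b3,b4,b5}: {b0,b3} ∩ {b0,b3,b4} ∩ {b0,b5} = {b0}; idom=b0

Frontier:
  b3←b0: walk · to b0
  b3←b4: walk b4→b3 to b0
  b5←b1: walk b1 to b0
  b5←b4: walk b4→b3 to b0
  b6←b3: walk b3 to b0
  b6←b4: walk b4→b3 to b0
  b6←b5: walk b5 to b0
  b0: DF=∅
  b1: DF={b5}
  b2: DF=∅
  b3: DF={b3,b5,b6}
  b4: DF={b3,b5,b6}
  b5: DF={b6}
  b6: DF=∅

φ for i: defs {b1,b3,b4}
  DF⁺ = {b3,b5,b6}

Answer: ["b3", "b5", "b6"]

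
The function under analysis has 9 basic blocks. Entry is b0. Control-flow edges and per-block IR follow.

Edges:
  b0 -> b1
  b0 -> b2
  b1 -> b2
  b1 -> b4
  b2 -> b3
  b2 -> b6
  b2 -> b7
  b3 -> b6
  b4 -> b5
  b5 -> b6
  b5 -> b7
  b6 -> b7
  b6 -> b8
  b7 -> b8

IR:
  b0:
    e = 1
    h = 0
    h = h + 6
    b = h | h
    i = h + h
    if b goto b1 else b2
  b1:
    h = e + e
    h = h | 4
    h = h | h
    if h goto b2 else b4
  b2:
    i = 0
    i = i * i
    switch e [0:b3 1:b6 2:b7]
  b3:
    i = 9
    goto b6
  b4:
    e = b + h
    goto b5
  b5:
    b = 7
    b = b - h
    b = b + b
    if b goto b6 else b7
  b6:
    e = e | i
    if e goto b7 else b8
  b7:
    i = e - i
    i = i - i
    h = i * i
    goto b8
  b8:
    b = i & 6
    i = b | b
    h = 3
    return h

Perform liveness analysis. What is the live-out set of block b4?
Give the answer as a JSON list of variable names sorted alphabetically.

Answer: ["e", "h", "i"]

Working:
def/use:
  b0 def {b,e,h,i} use ∅
  b1 def {h} use {e}
  b2 def {i} use {e}
  b3 def {i} use ∅
  b4 def {e} use {b,h}
  b5 def {b} use {h}
  b6 def {e} use {e,i}
  b7 def {h,i} use {e,i}
  b8 def {b,h,i} use {i}

Live sets:
  b0 li=∅ lo={b,e,i}
  b1 li={b,e,i} lo={b,e,h,i}
  b2 li={e} lo={e,i}
  b3 li={e} lo={e,i}
  b4 li={b,h,i} lo={e,h,i}
  b5 li={e,h,i} lo={e,i}
  b6 li={e,i} lo={e,i}
  b7 li={e,i} lo={i}
  b8 li={i} lo=∅

live-out(b4) = ["e", "h", "i"]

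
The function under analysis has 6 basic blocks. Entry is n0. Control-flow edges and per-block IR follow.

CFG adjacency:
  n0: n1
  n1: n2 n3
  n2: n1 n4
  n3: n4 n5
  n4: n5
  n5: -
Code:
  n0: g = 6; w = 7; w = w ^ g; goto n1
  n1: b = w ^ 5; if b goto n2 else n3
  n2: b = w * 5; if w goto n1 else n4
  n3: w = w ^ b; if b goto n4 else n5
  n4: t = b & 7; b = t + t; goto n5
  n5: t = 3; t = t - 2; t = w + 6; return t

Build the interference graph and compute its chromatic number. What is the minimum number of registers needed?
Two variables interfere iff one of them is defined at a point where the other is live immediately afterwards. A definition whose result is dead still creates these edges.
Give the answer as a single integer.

Answer: 2

Working:
Block summaries:
  n0: def={g,w} ue=∅
  n1: def={b} ue={w}
  n2: def={b} ue={w}
  n3: def={w} ue={b,w}
  n4: def={b,t} ue={b}
  n5: def={t} ue={w}

Liveness:
  live n0: ∅→{w}
  live n1: {w}→{b,w}
  live n2: {w}→{b,w}
  live n3: {b,w}→{b,w}
  live n4: {b,w}→{w}
  live n5: {w}→∅

Interfere edges:
  b: {w}
  g: {w}
  t: {w}
  w: {b,g,t}

Registers:
  clique {b,w} ⇒ need ≥ 2
  2-colouring: r0={w}  r1={b,g,t}
  χ = 2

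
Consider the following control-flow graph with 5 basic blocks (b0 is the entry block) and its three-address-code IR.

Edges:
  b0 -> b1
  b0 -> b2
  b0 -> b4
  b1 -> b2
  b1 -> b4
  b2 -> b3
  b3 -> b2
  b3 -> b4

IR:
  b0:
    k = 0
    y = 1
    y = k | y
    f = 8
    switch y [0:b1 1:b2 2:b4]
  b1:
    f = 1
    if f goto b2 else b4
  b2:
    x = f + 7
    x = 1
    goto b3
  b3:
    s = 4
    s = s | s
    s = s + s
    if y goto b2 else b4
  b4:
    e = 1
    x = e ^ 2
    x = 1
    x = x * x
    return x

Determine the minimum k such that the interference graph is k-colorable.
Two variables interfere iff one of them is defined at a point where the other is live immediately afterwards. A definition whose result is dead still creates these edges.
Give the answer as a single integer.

Block summaries:
  b0: {f,k,y} / ∅
  b1: {f} / ∅
  b2: {x} / {f}
  b3: {s} / {y}
  b4: {e,x} / ∅

Live sets:
  b0 li=∅ lo={f,y}
  b1 li={y} lo={f,y}
  b2 li={f,y} lo={f,y}
  b3 li={f,y} lo={f,y}
  b4 li=∅ lo=∅

Interfere edges:
  e↔∅
  f↔{s,x,y}
  k↔{y}
  s↔{f,y}
  x↔{f,y}
  y↔{f,k,s,x}

Colouring:
  clique {f,s,y} ⇒ need ≥ 3
  assign e→r0 f→r1 k→r1 s→r2 x→r2 y→r0 — no edge inside a register ⇒ χ ≤ 3
  χ = 3

Answer: 3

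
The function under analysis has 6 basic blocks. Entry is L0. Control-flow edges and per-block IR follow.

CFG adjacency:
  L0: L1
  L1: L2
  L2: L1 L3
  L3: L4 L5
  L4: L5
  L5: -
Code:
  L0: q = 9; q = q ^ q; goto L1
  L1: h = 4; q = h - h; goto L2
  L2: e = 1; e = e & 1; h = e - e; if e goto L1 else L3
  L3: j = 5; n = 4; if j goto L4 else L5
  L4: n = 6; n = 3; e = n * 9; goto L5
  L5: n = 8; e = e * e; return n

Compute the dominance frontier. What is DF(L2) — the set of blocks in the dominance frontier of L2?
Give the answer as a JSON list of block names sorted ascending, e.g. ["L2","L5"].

Answer: ["L1"]

Working:
idom tree: L1←L0 L2←L1 L3←L2 L4←L3 L5←L3
Dom∩ at merges:
  L1: preds {L0,L2}: {L0} ∩ {L0,L1,L2} = {L0}; idom=L0
  L5: preds {L3,L4}: {L0,L1,L2,L3} ∩ {L0,L1,L2,L3,L4} = {L0,L1,L2,L3}; idom=L3

DF walk-up:
  join L1 pred L0: · stop@L0
  join L1 pred L2: L2→L1 stop@L0
  join L5 pred L3: · stop@L3
  join L5 pred L4: L4 stop@L3
  L0 → ∅
  L1 → {L1}
  L2 → {L1}
  L3 → ∅
  L4 → {L5}
  L5 → ∅

DF(L2) = ["L1"]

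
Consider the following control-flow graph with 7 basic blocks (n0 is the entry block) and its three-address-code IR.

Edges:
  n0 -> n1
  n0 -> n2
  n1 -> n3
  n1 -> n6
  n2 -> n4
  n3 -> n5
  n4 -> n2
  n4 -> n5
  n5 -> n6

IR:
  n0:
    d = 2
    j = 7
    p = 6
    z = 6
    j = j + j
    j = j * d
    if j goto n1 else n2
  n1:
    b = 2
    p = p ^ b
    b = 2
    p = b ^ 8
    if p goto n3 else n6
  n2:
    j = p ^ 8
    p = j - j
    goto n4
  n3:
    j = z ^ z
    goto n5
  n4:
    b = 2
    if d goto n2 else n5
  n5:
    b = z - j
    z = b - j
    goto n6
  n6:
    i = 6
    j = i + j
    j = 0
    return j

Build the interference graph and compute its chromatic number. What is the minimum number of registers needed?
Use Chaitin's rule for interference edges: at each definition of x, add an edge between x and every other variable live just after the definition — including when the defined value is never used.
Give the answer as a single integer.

Block summaries:
  n0: def={d,j,p,z} ue=∅
  n1: def={b,p} ue={p}
  n2: def={j,p} ue={p}
  n3: def={j} ue={z}
  n4: def={b} ue={d}
  n5: def={b,z} ue={j,z}
  n6: def={i,j} ue={j}

Backward fixpoint:
  n0: in=∅ out={d,j,p,z}
  n1: in={j,p,z} out={j,z}
  n2: in={d,p,z} out={d,j,p,z}
  n3: in={z} out={j,z}
  n4: in={d,j,p,z} out={d,j,p,z}
  n5: in={j,z} out={j}
  n6: in={j} out=∅

Interference:
  b — {d,j,p,z}
  d — {b,j,p,z}
  i — {j}
  j — {b,d,i,p,z}
  p — {b,d,j,z}
  z — {b,d,j,p}

Chromatic number:
  {b,d,j,p,z} pairwise interfere (5-clique) ⇒ χ ≥ 5
  assign b→R1 d→R2 i→R1 j→R0 p→R3 z→R4 — no edge inside a register ⇒ χ ≤ 5
  χ = 5

Answer: 5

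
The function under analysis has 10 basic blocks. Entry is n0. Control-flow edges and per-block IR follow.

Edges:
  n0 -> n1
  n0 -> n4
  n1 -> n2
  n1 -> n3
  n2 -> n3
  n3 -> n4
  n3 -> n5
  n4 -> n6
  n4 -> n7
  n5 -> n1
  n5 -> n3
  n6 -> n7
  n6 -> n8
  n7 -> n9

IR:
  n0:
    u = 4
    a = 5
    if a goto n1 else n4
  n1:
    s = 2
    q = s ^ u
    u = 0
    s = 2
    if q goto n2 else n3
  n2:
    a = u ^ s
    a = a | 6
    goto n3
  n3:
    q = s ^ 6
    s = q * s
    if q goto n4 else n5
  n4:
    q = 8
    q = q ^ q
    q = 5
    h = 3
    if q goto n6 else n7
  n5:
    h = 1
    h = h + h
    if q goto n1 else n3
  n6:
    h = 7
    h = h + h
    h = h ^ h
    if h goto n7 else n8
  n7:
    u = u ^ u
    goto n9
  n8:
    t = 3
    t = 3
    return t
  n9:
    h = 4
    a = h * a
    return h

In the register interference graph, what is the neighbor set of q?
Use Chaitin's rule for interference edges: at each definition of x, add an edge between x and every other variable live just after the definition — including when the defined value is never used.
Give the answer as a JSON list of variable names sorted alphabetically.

Per-block:
  n0: def={a,u} ue=∅
  n1: def={q,s,u} ue={u}
  n2: def={a} ue={s,u}
  n3: def={q,s} ue={s}
  n4: def={h,q} ue=∅
  n5: def={h} ue={q}
  n6: def={h} ue=∅
  n7: def={u} ue={u}
  n8: def={t} ue=∅
  n9: def={a,h} ue={a}

Backward fixpoint:
  n0: in=∅ out={a,u}
  n1: in={a,u} out={a,s,u}
  n2: in={s,u} out={a,s,u}
  n3: in={a,s,u} out={a,q,s,u}
  n4: in={a,u} out={a,u}
  n5: in={a,q,s,u} out={a,s,u}
  n6: in={a,u} out={a,u}
  n7: in={a,u} out={a}
  n8: in=∅ out=∅
  n9: in={a} out=∅

Conflict graph:
  a — {h,q,s,u}
  h — {a,q,s,u}
  q — {a,h,s,u}
  s — {a,h,q,u}
  t — ∅
  u — {a,h,q,s}

N(q) = ["a", "h", "s", "u"]

Answer: ["a", "h", "s", "u"]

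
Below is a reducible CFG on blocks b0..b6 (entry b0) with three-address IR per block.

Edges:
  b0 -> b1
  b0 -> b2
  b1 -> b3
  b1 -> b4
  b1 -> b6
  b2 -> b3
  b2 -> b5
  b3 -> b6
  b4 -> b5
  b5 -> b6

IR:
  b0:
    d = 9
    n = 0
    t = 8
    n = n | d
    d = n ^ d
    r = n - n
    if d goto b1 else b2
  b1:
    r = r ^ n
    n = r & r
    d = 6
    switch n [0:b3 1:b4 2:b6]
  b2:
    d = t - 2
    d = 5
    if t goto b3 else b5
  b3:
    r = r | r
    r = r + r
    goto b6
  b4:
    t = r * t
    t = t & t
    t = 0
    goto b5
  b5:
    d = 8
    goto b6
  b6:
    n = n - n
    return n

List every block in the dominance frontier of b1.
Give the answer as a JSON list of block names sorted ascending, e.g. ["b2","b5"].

Answer: ["b3", "b5", "b6"]

Derivation:
idom tree: b1←b0 b2←b0 b3←b0 b4←b1 b5←b0 b6←b0
Dom∩ at merges:
  b3: preds {b1,b2}: {b0,b1} ∩ {b0,b2} = {b0}; idom=b0
  b5: preds {b2,b4}: {b0,b2} ∩ {b0,b1,b4} = {b0}; idom=b0
  b6: preds {b1,b3,b5}: {b0,b1} ∩ {b0,b3} ∩ {b0,b5} = {b0}; idom=b0

DF walk-up:
  b3←b1: walk b1 to b0
  b3←b2: walk b2 to b0
  b5←b2: walk b2 to b0
  b5←b4: walk b4→b1 to b0
  b6←b1: walk b1 to b0
  b6←b3: walk b3 to b0
  b6←b5: walk b5 to b0
  b0 → ∅
  b1 → {b3,b5,b6}
  b2 → {b3,b5}
  b3 → {b6}
  b4 → {b5}
  b5 → {b6}
  b6 → ∅

DF(b1) = ["b3", "b5", "b6"]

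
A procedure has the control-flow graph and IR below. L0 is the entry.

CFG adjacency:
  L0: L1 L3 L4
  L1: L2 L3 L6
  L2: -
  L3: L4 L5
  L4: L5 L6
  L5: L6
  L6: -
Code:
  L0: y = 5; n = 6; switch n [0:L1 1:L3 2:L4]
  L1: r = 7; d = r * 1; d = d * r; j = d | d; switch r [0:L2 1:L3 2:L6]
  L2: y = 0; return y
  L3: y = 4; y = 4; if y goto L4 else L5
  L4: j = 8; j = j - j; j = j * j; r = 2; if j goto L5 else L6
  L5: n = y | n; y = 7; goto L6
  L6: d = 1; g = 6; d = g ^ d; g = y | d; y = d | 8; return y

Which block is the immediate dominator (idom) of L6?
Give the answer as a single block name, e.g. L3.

idom tree: L1←L0 L2←L1 L3←L0 L4←L0 L5←L0 L6←L0
Dom at joins:
  L3: preds {L0,L1}: {L0} ∩ {L0,L1} = {L0}; idom=L0
  L4: preds {L0,L3}: {L0} ∩ {L0,L3} = {L0}; idom=L0
  L5: preds {L3,L4}: {L0,L3} ∩ {L0,L4} = {L0}; idom=L0
  L6: preds {L1,L4,L5}: {L0,L1} ∩ {L0,L4} ∩ {L0,L5} = {L0}; idom=L0

idom(L6) = L0

Answer: L0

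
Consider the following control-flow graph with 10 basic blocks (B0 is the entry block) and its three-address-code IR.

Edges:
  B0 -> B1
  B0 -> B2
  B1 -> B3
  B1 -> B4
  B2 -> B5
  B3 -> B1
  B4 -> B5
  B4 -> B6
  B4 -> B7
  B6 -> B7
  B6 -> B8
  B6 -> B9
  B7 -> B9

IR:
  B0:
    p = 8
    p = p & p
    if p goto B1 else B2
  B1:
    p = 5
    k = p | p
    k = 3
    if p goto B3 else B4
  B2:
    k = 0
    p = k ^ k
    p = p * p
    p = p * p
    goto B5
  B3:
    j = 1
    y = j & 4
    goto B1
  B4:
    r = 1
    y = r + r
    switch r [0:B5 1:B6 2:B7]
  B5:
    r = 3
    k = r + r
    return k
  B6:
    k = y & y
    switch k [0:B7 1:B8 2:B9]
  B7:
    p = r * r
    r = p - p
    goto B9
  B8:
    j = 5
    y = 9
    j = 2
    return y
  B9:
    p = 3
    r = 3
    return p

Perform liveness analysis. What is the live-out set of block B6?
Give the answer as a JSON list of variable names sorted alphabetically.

Block summaries:
  B0 def {p} use ∅
  B1 def {k,p} use ∅
  B2 def {k,p} use ∅
  B3 def {j,y} use ∅
  B4 def {r,y} use ∅
  B5 def {k,r} use ∅
  B6 def {k} use {y}
  B7 def {p,r} use {r}
  B8 def {j,y} use ∅
  B9 def {p,r} use ∅

Liveness:
  B0: in=∅ out=∅
  B1: in=∅ out=∅
  B2: in=∅ out=∅
  B3: in=∅ out=∅
  B4: in=∅ out={r,y}
  B5: in=∅ out=∅
  B6: in={r,y} out={r}
  B7: in={r} out=∅
  B8: in=∅ out=∅
  B9: in=∅ out=∅

live-out(B6) = ["r"]

Answer: ["r"]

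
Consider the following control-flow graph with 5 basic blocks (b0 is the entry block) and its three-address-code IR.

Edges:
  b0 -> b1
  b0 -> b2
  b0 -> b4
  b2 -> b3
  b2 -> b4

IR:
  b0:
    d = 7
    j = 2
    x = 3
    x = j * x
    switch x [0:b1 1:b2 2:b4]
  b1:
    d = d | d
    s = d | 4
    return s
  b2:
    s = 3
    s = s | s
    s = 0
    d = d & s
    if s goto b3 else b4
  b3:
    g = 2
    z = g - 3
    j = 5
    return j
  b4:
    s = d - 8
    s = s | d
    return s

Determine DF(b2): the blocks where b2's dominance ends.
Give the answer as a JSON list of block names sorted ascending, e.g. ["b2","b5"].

Answer: ["b4"]

Derivation:
idom tree: b1←b0 b2←b0 b3←b2 b4←b0
Join-block Dom:
  b4: preds {b0,b2}: {b0} ∩ {b0,b2} = {b0}; idom=b0

DF walk-up:
  b4←b0: walk · to b0
  b4←b2: walk b2 to b0
  DF(b0)=∅
  DF(b1)=∅
  DF(b2)={b4}
  DF(b3)=∅
  DF(b4)=∅

DF(b2) = ["b4"]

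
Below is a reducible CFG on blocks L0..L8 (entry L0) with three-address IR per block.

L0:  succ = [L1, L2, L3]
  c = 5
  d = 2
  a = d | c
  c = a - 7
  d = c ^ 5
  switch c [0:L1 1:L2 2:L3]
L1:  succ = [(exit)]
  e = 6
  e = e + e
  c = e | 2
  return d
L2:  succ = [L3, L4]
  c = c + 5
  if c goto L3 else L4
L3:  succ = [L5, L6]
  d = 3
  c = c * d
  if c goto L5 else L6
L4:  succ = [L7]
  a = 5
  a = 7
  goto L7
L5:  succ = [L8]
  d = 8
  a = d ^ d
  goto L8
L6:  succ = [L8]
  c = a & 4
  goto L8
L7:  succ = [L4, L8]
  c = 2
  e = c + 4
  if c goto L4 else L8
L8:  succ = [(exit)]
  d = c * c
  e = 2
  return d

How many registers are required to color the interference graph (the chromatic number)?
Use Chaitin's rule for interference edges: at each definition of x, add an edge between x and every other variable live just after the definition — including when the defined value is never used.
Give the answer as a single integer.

Answer: 3

Derivation:
def/use:
  L0: {a,c,d} / ∅
  L1: {c,e} / {d}
  L2: {c} / {c}
  L3: {c,d} / {c}
  L4: {a} / ∅
  L5: {a,d} / ∅
  L6: {c} / {a}
  L7: {c,e} / ∅
  L8: {d,e} / {c}

Backward fixpoint:
  L0 li=∅ lo={a,c,d}
  L1 li={d} lo=∅
  L2 li={a,c} lo={a,c}
  L3 li={a,c} lo={a,c}
  L4 li=∅ lo=∅
  L5 li={c} lo={c}
  L6 li={a} lo={c}
  L7 li=∅ lo={c}
  L8 li={c} lo=∅

Conflict graph:
  a: {c,d}
  c: {a,d,e}
  d: {a,c,e}
  e: {c,d}

Registers:
  {a,c,d} pairwise interfere (3-clique) ⇒ χ ≥ 3
  assign a→R2 c→R0 d→R1 e→R2 — no edge inside a register ⇒ χ ≤ 3
  χ = 3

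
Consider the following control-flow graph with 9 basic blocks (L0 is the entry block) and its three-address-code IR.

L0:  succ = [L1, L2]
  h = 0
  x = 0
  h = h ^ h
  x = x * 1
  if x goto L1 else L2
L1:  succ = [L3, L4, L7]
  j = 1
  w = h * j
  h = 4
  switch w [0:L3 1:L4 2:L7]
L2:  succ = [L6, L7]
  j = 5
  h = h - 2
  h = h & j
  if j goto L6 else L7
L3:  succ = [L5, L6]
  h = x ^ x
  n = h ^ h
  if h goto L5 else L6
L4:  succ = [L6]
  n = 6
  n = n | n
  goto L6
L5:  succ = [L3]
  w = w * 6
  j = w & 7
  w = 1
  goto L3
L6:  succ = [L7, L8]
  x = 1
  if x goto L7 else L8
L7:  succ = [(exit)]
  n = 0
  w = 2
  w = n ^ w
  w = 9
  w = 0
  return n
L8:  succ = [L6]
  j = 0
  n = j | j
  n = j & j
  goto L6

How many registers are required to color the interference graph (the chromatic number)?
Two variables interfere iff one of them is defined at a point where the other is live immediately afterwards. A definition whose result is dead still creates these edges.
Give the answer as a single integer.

Answer: 4

Derivation:
def/use:
  L0 def {h,x} use ∅
  L1 def {h,j,w} use {h}
  L2 def {h,j} use {h}
  L3 def {h,n} use {x}
  L4 def {n} use ∅
  L5 def {j,w} use {w}
  L6 def {x} use ∅
  L7 def {n,w} use ∅
  L8 def {j,n} use ∅

Liveness:
  L0 li=∅ lo={h,x}
  L1 li={h,x} lo={w,x}
  L2 li={h} lo=∅
  L3 li={w,x} lo={w,x}
  L4 li=∅ lo=∅
  L5 li={w,x} lo={w,x}
  L6 li=∅ lo=∅
  L7 li=∅ lo=∅
  L8 li=∅ lo=∅

Interference:
  h: {j,n,w,x}
  j: {h,n,x}
  n: {h,j,w,x}
  w: {h,n,x}
  x: {h,j,n,w}

Chromatic number:
  clique {h,j,n,x} ⇒ need ≥ 4
  4-colouring: r0={h}  r1={n}  r2={x}  r3={j,w}
  χ = 4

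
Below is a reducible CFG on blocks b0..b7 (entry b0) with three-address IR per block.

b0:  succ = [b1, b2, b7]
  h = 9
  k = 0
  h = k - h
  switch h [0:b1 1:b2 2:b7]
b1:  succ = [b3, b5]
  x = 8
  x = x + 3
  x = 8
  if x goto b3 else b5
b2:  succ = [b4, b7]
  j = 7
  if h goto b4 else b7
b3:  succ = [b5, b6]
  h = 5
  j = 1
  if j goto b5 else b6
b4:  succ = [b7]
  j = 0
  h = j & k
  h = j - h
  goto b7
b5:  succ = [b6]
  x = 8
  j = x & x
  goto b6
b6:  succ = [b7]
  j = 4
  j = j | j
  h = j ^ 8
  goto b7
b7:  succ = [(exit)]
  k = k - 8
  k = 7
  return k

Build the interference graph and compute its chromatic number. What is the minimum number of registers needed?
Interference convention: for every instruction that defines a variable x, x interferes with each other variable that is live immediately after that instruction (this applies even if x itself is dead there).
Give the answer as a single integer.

Answer: 3

Analysis:
Per-block:
  b0: {h,k} / ∅
  b1: {x} / ∅
  b2: {j} / {h}
  b3: {h,j} / ∅
  b4: {h,j} / {k}
  b5: {j,x} / ∅
  b6: {h,j} / ∅
  b7: {k} / {k}

Live sets:
  b0 li=∅ lo={h,k}
  b1 li={k} lo={k}
  b2 li={h,k} lo={k}
  b3 li={k} lo={k}
  b4 li={k} lo={k}
  b5 li={k} lo={k}
  b6 li={k} lo={k}
  b7 li={k} lo=∅

Interference:
  h↔{j,k}
  j↔{h,k}
  k↔{h,j,x}
  x↔{k}

Chromatic number:
  clique {h,j,k} ⇒ need ≥ 3
  3-colouring: R0={k}  R1={h,x}  R2={j}
  χ = 3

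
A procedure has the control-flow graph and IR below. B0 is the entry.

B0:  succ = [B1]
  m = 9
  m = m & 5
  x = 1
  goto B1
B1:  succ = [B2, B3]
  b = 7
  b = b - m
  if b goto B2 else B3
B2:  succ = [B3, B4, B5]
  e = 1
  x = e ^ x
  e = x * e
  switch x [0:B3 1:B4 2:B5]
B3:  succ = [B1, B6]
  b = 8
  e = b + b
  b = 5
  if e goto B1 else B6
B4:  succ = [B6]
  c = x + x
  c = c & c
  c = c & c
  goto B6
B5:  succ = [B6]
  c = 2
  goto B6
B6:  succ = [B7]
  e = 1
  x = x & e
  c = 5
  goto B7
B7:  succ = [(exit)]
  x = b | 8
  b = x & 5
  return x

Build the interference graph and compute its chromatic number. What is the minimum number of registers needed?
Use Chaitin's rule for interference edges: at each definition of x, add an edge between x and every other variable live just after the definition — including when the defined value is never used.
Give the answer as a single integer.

Answer: 4

Working:
Per-block:
  B0: {m,x} / ∅
  B1: {b} / {m}
  B2: {e,x} / {x}
  B3: {b,e} / ∅
  B4: {c} / {x}
  B5: {c} / ∅
  B6: {c,e,x} / {x}
  B7: {b,x} / {b}

Backward fixpoint:
  B0: in=∅ out={m,x}
  B1: in={m,x} out={b,m,x}
  B2: in={b,m,x} out={b,m,x}
  B3: in={m,x} out={b,m,x}
  B4: in={b,x} out={b,x}
  B5: in={b,x} out={b,x}
  B6: in={b,x} out={b}
  B7: in={b} out=∅

Interfere edges:
  b: {c,e,m,x}
  c: {b,x}
  e: {b,m,x}
  m: {b,e,x}
  x: {b,c,e,m}

Colouring:
  clique {b,e,m,x} ⇒ need ≥ 4
  4-colouring: R0={b}  R1={x}  R2={c,e}  R3={m}
  χ = 4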